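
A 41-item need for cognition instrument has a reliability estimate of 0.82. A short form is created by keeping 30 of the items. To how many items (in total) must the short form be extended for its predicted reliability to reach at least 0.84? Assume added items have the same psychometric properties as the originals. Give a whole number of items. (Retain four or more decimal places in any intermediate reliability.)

First, r for the 30-item form: n = 30/41 = 0.7317, so r_30 = 0.7317·0.82/(1 + (0.7317 − 1)·0.82) = 0.7692
Then solve for n' with r_old = 0.7692, r_target = 0.84: n' = 0.84(1 − 0.7692)/[0.7692(1 − 0.84)] = 1.5753
Items = 1.5753 × 30 ≈ 47.26 → 48

48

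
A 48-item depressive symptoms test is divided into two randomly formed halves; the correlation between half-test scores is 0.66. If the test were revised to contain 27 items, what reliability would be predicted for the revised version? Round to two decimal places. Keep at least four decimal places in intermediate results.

0.69

First correct the split-half correlation to full-test reliability: r_full = 2 × 0.66 / (1 + 0.66) ≈ 0.7952
Length factor from 48 to 27 items: n = 27/48 = 0.5625
r_new = n·r_full / (1 + (n − 1)·r_full) = 0.4473 / 0.6521 ≈ 0.6859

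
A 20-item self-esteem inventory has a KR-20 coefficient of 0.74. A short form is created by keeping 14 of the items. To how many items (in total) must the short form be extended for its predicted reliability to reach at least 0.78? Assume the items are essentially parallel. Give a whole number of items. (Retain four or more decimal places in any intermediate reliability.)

Short-form reliability: n = 14/20 = 0.7000; r_14 = n·r/(1+(n−1)r) ≈ 0.6658
Then solve for n' with r_old = 0.6658, r_target = 0.78: n' = 0.78(1 − 0.6658)/[0.6658(1 − 0.78)] = 1.7796
Total items = 1.7796 × 14 = 24.91, rounded up to 25.

25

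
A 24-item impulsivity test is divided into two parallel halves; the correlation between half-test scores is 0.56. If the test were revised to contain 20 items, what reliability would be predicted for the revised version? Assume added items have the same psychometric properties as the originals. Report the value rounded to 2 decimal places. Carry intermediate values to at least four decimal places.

Spearman-Brown correction (n = 2): r_full = 2·0.56/(1 + 0.56) = 0.7179
Then adjust to 20 items: n = 20/24 = 0.8333
r_new = n·r_full / (1 + (n − 1)·r_full) = 0.5982 / 0.8803 ≈ 0.6795

0.68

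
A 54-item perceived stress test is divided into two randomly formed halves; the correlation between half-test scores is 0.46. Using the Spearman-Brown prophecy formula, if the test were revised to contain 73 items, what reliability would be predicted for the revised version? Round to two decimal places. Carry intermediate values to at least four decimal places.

Full-test reliability from the split-half r: r_full = 2(0.46)/(1 + 0.46) = 0.6301
Then adjust to 73 items: n = 73/54 = 1.3519
r_new = n·r_full / (1 + (n − 1)·r_full) = 0.8518 / 1.2217 ≈ 0.6972

0.70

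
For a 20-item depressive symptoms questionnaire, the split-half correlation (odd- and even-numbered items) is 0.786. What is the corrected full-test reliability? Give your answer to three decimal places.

r_full = 2(0.786) / (1 + 0.786)
r_full = 1.5720 / 1.7860 ≈ 0.8802

0.880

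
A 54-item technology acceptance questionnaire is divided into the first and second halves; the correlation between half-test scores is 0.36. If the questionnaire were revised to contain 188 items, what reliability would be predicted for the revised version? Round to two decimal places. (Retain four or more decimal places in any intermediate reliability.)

0.80

First correct the split-half correlation to full-test reliability: r_full = 2 × 0.36 / (1 + 0.36) ≈ 0.5294
Then adjust to 188 items: n = 188/54 = 3.4815
r_new = n·r_full / (1 + (n − 1)·r_full) = 1.8431 / 2.3137 ≈ 0.7966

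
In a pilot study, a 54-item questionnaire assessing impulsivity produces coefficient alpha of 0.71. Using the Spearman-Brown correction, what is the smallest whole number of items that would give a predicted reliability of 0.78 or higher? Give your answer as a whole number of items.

79

n = [0.78 × 0.29] / [0.71 × 0.22]
  = 0.2262 / 0.1562 = 1.4481
So the test needs 1.4481 × 54 ≈ 78.20 items; rounding up, 79.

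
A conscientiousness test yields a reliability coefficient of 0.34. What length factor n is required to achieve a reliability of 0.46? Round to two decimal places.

1.65

Rearranging the Spearman-Brown formula for n,
n = r_target (1 − r_old) / [ r_old (1 − r_target) ]
n = 0.46(1 − 0.34) / [0.34(1 − 0.46)]
n = 0.3036 / 0.1836 ≈ 1.6536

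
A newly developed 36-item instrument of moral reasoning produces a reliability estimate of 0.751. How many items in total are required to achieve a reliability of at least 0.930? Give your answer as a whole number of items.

159

Invert Spearman-Brown to solve for n:
n = r*(1 − r) / [ r (1 − r*) ]
n = 0.930 × (1 − 0.751) / [ 0.751 × (1 − 0.930) ]
  = 0.231570 / 0.052570 = 4.4050
So the test needs 4.4050 × 36 ≈ 158.58 items; rounding up, 159.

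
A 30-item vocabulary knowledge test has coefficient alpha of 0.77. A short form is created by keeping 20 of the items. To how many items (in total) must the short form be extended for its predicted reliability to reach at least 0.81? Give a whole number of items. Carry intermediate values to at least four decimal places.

39

First, r for the 20-item form: n = 20/30 = 0.6667, so r_20 = 0.6667·0.77/(1 + (0.6667 − 1)·0.77) = 0.6906
Then solve for n' with r_old = 0.6906, r_target = 0.81: n' = 0.81(1 − 0.6906)/[0.6906(1 − 0.81)] = 1.9100
Total items = 1.9100 × 20 = 38.20, rounded up to 39.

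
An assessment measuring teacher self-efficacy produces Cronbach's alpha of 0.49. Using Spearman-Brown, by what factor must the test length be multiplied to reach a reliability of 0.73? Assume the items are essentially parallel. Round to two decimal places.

2.81

Spearman-Brown solved for the length factor n:
n = r*(1 − r) / [ r (1 − r*) ]
n = [0.73 × 0.51] / [0.49 × 0.27]
n = 0.3723 / 0.1323 ≈ 2.8141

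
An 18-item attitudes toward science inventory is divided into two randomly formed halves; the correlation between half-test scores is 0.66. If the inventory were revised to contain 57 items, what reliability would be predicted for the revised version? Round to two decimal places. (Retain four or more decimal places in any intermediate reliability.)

0.92

Spearman-Brown correction (n = 2): r_full = 2·0.66/(1 + 0.66) = 0.7952
Then adjust to 57 items: n = 57/18 = 3.1667
r_new = n·r_full / (1 + (n − 1)·r_full) = 2.5182 / 2.7230 ≈ 0.9248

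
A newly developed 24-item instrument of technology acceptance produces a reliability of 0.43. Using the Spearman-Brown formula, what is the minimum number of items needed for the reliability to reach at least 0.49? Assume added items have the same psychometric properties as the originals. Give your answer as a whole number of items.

31

n = [0.49 × 0.57] / [0.43 × 0.51]
  = 0.2793 / 0.2193 = 1.2736
Items needed = n × 24 = 1.2736 × 24 ≈ 30.57 → round up to 31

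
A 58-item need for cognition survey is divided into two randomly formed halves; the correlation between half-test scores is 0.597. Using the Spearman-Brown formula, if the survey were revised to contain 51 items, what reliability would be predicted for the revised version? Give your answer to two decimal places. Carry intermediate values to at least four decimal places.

Spearman-Brown correction (n = 2): r_full = 2·0.597/(1 + 0.597) = 0.7477
Then adjust to 51 items: n = 51/58 = 0.8793
r_new = n·r_full / (1 + (n − 1)·r_full) = 0.6575 / 0.9098 ≈ 0.7227

0.72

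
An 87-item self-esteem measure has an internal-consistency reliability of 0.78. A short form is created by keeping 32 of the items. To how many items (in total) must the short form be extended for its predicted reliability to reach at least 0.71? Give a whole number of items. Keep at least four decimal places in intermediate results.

First, r for the 32-item form: n = 32/87 = 0.3678, so r_32 = 0.3678·0.78/(1 + (0.3678 − 1)·0.78) = 0.5660
Then solve for n' with r_old = 0.5660, r_target = 0.71: n' = 0.71(1 − 0.5660)/[0.5660(1 − 0.71)] = 1.8773
Total items = 1.8773 × 32 = 60.07, rounded up to 61.

61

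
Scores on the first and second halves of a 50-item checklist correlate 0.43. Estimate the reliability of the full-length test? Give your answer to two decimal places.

0.60

The full test is twice the length of either half (n = 2).
r_full = 2(0.43) / (1 + 0.43)
       = 0.8600 / 1.4300 = 0.6014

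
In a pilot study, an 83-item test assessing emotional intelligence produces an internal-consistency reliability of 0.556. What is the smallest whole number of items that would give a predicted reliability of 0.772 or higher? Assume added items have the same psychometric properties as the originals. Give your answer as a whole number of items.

Rearranging the Spearman-Brown formula for n,
n = r_target (1 − r_old) / [ r_old (1 − r_target) ]
n = [0.772 × 0.444] / [0.556 × 0.228]
  = 0.342768 / 0.126768 = 2.7039
Items needed = n × 83 = 2.7039 × 83 ≈ 224.42 → round up to 225

225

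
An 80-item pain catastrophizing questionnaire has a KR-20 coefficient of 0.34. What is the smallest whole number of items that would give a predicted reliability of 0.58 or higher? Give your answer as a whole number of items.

n = [0.58 × 0.66] / [0.34 × 0.42]
  = 0.3828 / 0.1428 = 2.6807
2.6807 × 80 = 214.46 → 215 items

215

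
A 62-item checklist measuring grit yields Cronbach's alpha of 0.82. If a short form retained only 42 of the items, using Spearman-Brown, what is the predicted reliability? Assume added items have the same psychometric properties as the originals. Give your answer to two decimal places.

0.76

n = 42/62 = 0.6774
r_new = 0.6774·0.82 / [1 + (0.6774 − 1)·0.82]
r_new = 0.5555 / 0.7355 ≈ 0.7553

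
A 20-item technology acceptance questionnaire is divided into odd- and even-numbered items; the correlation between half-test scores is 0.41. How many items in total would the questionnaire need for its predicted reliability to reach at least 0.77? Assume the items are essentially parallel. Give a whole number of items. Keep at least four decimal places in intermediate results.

r_full = 2(0.41)/(1 + 0.41) = 0.5816
n = r_tgt(1 − r_full) / [r_full(1 − r_tgt)] = 0.77 × 0.4184 / (0.5816 × 0.23) ≈ 2.4084
Required items = 2.4084 × 20 = 48.17, so 49 items.

49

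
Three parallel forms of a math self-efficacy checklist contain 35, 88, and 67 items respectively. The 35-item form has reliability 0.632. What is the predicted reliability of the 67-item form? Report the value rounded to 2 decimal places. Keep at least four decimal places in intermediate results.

0.77

The 88-item form is not needed; work directly from the 35-item form with n = 67/35 = 1.9143.
r_{67} = n·r / (1 + (n − 1)·r) = 1.2098 / 1.5778 ≈ 0.7668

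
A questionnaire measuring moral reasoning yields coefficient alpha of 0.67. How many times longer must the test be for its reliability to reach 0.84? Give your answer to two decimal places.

n = [0.84 × 0.33] / [0.67 × 0.16]
  = 0.2772 / 0.1072 = 2.5858

2.59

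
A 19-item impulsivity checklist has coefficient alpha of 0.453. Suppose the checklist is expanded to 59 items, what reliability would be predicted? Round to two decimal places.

Length ratio n = 59/19 = 3.1053
By Spearman-Brown, r_new = n r / (1 + (n − 1) r).
r_new = (3.1053 × 0.453) / (1 + (3.1053 − 1) × 0.453)
     = 1.4067 / 1.9537 = 0.7200

0.72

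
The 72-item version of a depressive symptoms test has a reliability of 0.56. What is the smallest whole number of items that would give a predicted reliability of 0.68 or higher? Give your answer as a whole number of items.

121

Spearman-Brown solved for the length factor n:
n = r*(1 − r) / [ r (1 − r*) ]
n = 0.68 × (1 − 0.56) / [ 0.56 × (1 − 0.68) ]
  = 0.2992 / 0.1792 = 1.6696
1.6696 × 72 = 120.21 → 121 items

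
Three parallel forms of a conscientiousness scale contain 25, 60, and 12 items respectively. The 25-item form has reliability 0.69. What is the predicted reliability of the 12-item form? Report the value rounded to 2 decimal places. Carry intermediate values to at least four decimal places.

0.52

Only the ratio of lengths matters: n = 12/25 = 0.4800
r_{12} = n·r / (1 + (n − 1)·r) = 0.3312 / 0.6412 ≈ 0.5165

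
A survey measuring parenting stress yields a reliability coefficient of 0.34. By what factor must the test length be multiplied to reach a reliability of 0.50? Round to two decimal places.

1.94

Invert Spearman-Brown to solve for n:
n = r_target (1 − r_old) / [ r_old (1 − r_target) ]
n = 0.50(1 − 0.34) / [0.34(1 − 0.50)]
n = 0.3300 / 0.1700 ≈ 1.9412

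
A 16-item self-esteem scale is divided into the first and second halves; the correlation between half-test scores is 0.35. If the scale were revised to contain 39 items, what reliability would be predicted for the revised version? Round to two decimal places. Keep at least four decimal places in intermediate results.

First correct the split-half correlation to full-test reliability: r_full = 2 × 0.35 / (1 + 0.35) ≈ 0.5185
Then adjust to 39 items: n = 39/16 = 2.4375
r_new = n·r_full / (1 + (n − 1)·r_full) = 1.2638 / 1.7453 ≈ 0.7241

0.72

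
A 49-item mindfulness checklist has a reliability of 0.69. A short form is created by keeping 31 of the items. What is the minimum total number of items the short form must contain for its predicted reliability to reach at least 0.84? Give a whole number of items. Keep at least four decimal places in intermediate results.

116

First, r for the 31-item form: n = 31/49 = 0.6327, so r_31 = 0.6327·0.69/(1 + (0.6327 − 1)·0.69) = 0.5848
Then solve for n' with r_old = 0.5848, r_target = 0.84: n' = 0.84(1 − 0.5848)/[0.5848(1 − 0.84)] = 3.7274
Items = 3.7274 × 31 ≈ 115.55 → 116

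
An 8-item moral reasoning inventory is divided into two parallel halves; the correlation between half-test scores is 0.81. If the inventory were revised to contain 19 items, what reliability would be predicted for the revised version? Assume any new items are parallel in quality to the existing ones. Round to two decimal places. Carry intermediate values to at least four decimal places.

0.95

Spearman-Brown correction (n = 2): r_full = 2·0.81/(1 + 0.81) = 0.8950
Length factor from 8 to 19 items: n = 19/8 = 2.3750
r_new = n·r_full / (1 + (n − 1)·r_full) = 2.1256 / 2.2306 ≈ 0.9529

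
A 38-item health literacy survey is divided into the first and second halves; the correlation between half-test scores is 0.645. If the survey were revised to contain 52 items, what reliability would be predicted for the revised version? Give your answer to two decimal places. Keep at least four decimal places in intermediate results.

0.83

First correct the split-half correlation to full-test reliability: r_full = 2 × 0.645 / (1 + 0.645) ≈ 0.7842
Length factor from 38 to 52 items: n = 52/38 = 1.3684
r_new = n·r_full / (1 + (n − 1)·r_full) = 1.0731 / 1.2889 ≈ 0.8326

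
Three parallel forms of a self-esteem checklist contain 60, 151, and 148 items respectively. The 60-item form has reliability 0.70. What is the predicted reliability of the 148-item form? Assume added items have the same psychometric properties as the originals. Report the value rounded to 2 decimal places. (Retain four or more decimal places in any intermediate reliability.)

0.85

The 151-item form is not needed; work directly from the 60-item form with n = 148/60 = 2.4667.
r_{148} = n·r / (1 + (n − 1)·r) = 1.7267 / 2.0267 ≈ 0.8520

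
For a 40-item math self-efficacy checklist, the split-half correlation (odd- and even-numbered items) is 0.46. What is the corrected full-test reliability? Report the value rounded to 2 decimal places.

The full test is twice the length of either half (n = 2).
r_full = 2r_hh / (1 + r_hh) = 2 × 0.46 / (1 + 0.46)
       = 0.9200 / 1.4600 = 0.6301

0.63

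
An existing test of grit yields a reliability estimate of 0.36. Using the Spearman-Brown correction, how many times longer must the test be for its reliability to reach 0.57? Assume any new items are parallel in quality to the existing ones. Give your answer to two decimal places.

2.36

n = [0.57 × 0.64] / [0.36 × 0.43]
  = 0.3648 / 0.1548 = 2.3566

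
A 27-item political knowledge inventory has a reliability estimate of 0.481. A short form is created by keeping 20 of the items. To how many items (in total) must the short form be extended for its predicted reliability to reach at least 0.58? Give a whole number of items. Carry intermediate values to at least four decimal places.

41

First, r for the 20-item form: n = 20/27 = 0.7407, so r_20 = 0.7407·0.481/(1 + (0.7407 − 1)·0.481) = 0.4070
Length factor from the short form to reach 0.58: n' = 0.58(1 − 0.4070) / [0.4070(1 − 0.58)] ≈ 2.0121
Items = 2.0121 × 20 ≈ 40.24 → 41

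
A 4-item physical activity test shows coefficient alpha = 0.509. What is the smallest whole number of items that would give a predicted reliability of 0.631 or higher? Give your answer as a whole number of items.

7

n = 0.631 × (1 − 0.509) / [ 0.509 × (1 − 0.631) ]
n = 0.309821 / 0.187821 ≈ 1.6496
So the test needs 1.6496 × 4 ≈ 6.60 items; rounding up, 7.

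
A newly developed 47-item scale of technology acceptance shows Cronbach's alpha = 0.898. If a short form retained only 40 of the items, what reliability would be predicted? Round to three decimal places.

0.882

Length ratio n = 40/47 = 0.8511
r_new = 0.8511·0.898 / [1 + (0.8511 − 1)·0.898]
r_new = 0.7643 / 0.8663 ≈ 0.8823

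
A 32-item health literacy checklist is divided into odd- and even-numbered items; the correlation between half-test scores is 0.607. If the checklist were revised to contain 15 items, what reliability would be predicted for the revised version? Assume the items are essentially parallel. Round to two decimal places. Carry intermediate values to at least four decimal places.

Spearman-Brown correction (n = 2): r_full = 2·0.607/(1 + 0.607) = 0.7554
Then adjust to 15 items: n = 15/32 = 0.4688
r_new = n·r_full / (1 + (n − 1)·r_full) = 0.3541 / 0.5987 ≈ 0.5914

0.59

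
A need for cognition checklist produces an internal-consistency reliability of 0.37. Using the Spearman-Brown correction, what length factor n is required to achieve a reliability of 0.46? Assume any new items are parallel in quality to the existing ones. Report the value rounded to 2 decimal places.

n = 0.46 × (1 − 0.37) / [ 0.37 × (1 − 0.46) ]
  = 0.2898 / 0.1998 = 1.4505

1.45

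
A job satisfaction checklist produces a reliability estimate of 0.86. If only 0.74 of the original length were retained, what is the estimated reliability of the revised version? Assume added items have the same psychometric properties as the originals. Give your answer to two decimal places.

0.82

Spearman-Brown: r_new = n·r / (1 + (n − 1)·r)
r_new = 0.74·0.86 / [1 + (0.74 − 1)·0.86]
r_new = 0.6364 / 0.7764 ≈ 0.8197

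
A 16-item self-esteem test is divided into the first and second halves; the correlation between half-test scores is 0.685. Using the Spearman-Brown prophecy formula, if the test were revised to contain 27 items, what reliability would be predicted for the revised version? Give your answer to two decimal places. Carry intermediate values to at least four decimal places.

0.88

First correct the split-half correlation to full-test reliability: r_full = 2 × 0.685 / (1 + 0.685) ≈ 0.8131
Length factor from 16 to 27 items: n = 27/16 = 1.6875
r_new = n·r_full / (1 + (n − 1)·r_full) = 1.3721 / 1.5590 ≈ 0.8801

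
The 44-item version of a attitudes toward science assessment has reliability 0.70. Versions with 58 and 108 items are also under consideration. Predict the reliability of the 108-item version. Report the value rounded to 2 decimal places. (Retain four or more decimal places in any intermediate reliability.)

Only the ratio of lengths matters: n = 108/44 = 2.4545
r_{108} = n·r / (1 + (n − 1)·r) = 1.7181 / 2.0181 ≈ 0.8513

0.85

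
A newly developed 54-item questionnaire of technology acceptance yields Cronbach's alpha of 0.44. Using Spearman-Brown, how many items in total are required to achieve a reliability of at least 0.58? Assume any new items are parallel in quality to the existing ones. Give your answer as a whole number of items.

95

n = [0.58 × 0.56] / [0.44 × 0.42]
n = 0.3248 / 0.1848 ≈ 1.7576
1.7576 × 54 = 94.91 → 95 items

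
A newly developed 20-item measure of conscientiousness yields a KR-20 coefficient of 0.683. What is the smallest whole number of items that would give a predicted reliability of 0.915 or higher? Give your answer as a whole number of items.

100

n = [0.915 × 0.317] / [0.683 × 0.085]
n = 0.290055 / 0.058055 ≈ 4.9962
So the test needs 4.9962 × 20 ≈ 99.92 items; rounding up, 100.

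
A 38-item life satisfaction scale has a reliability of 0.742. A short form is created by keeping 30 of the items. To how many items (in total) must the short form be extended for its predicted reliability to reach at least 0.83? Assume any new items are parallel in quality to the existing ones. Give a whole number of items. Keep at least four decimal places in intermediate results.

Short-form reliability: n = 30/38 = 0.7895; r_30 = n·r/(1+(n−1)r) ≈ 0.6942
Then solve for n' with r_old = 0.6942, r_target = 0.83: n' = 0.83(1 − 0.6942)/[0.6942(1 − 0.83)] = 2.1507
Total items = 2.1507 × 30 = 64.52, rounded up to 65.

65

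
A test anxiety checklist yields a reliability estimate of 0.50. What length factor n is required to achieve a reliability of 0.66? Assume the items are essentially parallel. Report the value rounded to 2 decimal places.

Spearman-Brown solved for the length factor n:
n = r_target (1 − r_old) / [ r_old (1 − r_target) ]
n = 0.66(1 − 0.50) / [0.50(1 − 0.66)]
  = 0.3300 / 0.1700 = 1.9412

1.94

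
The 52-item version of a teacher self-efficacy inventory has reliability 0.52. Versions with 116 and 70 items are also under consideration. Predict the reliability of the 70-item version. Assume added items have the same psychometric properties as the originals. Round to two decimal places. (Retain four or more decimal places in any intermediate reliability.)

Only the ratio of lengths matters: n = 70/52 = 1.3462
r_{70} = n·r / (1 + (n − 1)·r) = 0.7000 / 1.1800 ≈ 0.5932

0.59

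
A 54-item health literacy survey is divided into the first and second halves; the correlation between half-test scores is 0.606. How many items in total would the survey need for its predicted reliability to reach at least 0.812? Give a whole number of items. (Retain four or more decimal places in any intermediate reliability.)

r_full = 2(0.606)/(1 + 0.606) = 0.7547
Solve Spearman-Brown for n: n = 0.812(1 − 0.7547) / [0.7547(1 − 0.812)] = 1.4039
Required items = 1.4039 × 54 = 75.81, so 76 items.

76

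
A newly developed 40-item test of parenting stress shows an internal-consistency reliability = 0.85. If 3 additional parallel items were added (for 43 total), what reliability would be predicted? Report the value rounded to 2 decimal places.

n = 43/40 = 1.075
r_new = 1.075·0.85 / [1 + (1.075 − 1)·0.85]
r_new = 0.9137 / 1.0637 ≈ 0.8590

0.86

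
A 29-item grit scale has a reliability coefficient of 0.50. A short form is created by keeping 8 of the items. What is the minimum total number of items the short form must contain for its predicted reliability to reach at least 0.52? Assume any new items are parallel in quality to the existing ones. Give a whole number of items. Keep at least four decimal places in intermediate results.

First, r for the 8-item form: n = 8/29 = 0.2759, so r_8 = 0.2759·0.50/(1 + (0.2759 − 1)·0.50) = 0.2162
Length factor from the short form to reach 0.52: n' = 0.52(1 − 0.2162) / [0.2162(1 − 0.52)] ≈ 3.9275
Items = 3.9275 × 8 ≈ 31.42 → 32

32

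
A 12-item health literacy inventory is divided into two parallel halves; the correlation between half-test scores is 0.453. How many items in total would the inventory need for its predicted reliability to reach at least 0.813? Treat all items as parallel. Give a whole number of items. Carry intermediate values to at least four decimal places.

32

Corrected full-test reliability: r_full = 2 × 0.453 / (1 + 0.453) ≈ 0.6235
n = r_tgt(1 − r_full) / [r_full(1 − r_tgt)] = 0.813 × 0.3765 / (0.6235 × 0.187) ≈ 2.6253
Items = 2.6253 × 12 ≈ 31.50 → 32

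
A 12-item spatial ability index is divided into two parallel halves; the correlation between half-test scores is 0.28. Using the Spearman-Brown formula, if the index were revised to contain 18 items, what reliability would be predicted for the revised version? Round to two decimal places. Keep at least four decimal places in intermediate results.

0.54

First correct the split-half correlation to full-test reliability: r_full = 2 × 0.28 / (1 + 0.28) ≈ 0.4375
Length factor from 12 to 18 items: n = 18/12 = 1.5000
r_new = n·r_full / (1 + (n − 1)·r_full) = 0.6562 / 1.2188 ≈ 0.5384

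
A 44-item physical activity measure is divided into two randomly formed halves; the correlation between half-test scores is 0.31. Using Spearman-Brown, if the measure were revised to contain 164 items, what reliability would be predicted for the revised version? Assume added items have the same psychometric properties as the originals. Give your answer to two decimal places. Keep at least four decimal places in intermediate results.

First correct the split-half correlation to full-test reliability: r_full = 2 × 0.31 / (1 + 0.31) ≈ 0.4733
Length factor from 44 to 164 items: n = 164/44 = 3.7273
r_new = n·r_full / (1 + (n − 1)·r_full) = 1.7641 / 2.2908 ≈ 0.7701

0.77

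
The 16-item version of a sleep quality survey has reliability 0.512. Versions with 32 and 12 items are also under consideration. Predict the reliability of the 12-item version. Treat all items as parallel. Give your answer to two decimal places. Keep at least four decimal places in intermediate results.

0.44

Only the ratio of lengths matters: n = 12/16 = 0.7500
r_{12} = n·r / (1 + (n − 1)·r) = 0.3840 / 0.8720 ≈ 0.4404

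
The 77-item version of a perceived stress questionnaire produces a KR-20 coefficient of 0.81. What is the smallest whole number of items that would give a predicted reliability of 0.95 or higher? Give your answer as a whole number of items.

344

n = [0.95 × 0.19] / [0.81 × 0.05]
n = 0.1805 / 0.0405 ≈ 4.4568
4.4568 × 77 = 343.17 → 344 items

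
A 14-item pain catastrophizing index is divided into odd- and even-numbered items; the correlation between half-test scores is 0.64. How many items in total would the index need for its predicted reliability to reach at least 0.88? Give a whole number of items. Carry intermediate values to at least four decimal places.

r_full = 2(0.64)/(1 + 0.64) = 0.7805
n = r_tgt(1 − r_full) / [r_full(1 − r_tgt)] = 0.88 × 0.2195 / (0.7805 × 0.12) ≈ 2.0624
Items = 2.0624 × 14 ≈ 28.87 → 29

29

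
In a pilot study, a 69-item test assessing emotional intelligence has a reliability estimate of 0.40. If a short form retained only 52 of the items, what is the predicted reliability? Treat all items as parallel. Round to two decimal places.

n = 52/69 = 0.7536
Spearman-Brown: r_new = n·r / (1 + (n − 1)·r)
r_new = (0.7536 × 0.40) / (1 + (0.7536 − 1) × 0.40)
     = 0.3014 / 0.9014 = 0.3344

0.33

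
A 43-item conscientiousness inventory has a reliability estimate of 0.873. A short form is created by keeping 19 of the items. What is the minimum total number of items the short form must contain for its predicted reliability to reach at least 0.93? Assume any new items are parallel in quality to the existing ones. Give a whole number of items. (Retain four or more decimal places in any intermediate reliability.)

84

Short-form reliability: n = 19/43 = 0.4419; r_19 = n·r/(1+(n−1)r) ≈ 0.7523
Then solve for n' with r_old = 0.7523, r_target = 0.93: n' = 0.93(1 − 0.7523)/[0.7523(1 − 0.93)] = 4.3744
Total items = 4.3744 × 19 = 83.11, rounded up to 84.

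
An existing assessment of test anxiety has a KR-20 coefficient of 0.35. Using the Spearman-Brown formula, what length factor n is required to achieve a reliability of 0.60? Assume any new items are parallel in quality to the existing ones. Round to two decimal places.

Invert Spearman-Brown to solve for n:
n = r*(1 − r) / [ r (1 − r*) ]
n = 0.60(1 − 0.35) / [0.35(1 − 0.60)]
  = 0.3900 / 0.1400 = 2.7857

2.79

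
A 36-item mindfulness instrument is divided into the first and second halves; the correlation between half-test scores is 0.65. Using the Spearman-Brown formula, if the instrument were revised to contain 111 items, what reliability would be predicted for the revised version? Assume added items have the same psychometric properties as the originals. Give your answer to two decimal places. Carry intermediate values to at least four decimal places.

Spearman-Brown correction (n = 2): r_full = 2·0.65/(1 + 0.65) = 0.7879
Length factor from 36 to 111 items: n = 111/36 = 3.0833
r_new = n·r_full / (1 + (n − 1)·r_full) = 2.4293 / 2.6414 ≈ 0.9197

0.92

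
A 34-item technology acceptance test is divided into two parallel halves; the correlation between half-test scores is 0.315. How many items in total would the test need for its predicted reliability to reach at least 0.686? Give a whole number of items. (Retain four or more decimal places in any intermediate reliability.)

81

r_full = 2(0.315)/(1 + 0.315) = 0.4791
n = r_tgt(1 − r_full) / [r_full(1 − r_tgt)] = 0.686 × 0.5209 / (0.4791 × 0.314) ≈ 2.3753
Required items = 2.3753 × 34 = 80.76, so 81 items.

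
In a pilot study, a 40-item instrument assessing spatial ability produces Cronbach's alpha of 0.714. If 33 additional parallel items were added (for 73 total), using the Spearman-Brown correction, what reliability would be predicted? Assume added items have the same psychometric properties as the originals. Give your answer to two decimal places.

0.82

n = 73/40 = 1.825
r_new = (1.825 × 0.714) / (1 + (1.825 − 1) × 0.714)
r_new = 1.3030 / 1.5890 ≈ 0.8200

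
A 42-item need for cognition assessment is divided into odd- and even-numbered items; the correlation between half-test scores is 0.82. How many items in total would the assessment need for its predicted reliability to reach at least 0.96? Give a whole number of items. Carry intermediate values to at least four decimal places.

Corrected full-test reliability: r_full = 2 × 0.82 / (1 + 0.82) ≈ 0.9011
Solve Spearman-Brown for n: n = 0.96(1 − 0.9011) / [0.9011(1 − 0.96)] = 2.6341
Required items = 2.6341 × 42 = 110.63, so 111 items.

111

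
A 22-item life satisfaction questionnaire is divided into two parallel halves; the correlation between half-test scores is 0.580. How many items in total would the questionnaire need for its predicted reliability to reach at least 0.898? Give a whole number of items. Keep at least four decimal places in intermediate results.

71

r_full = 2(0.580)/(1 + 0.580) = 0.7342
Solve Spearman-Brown for n: n = 0.898(1 − 0.7342) / [0.7342(1 − 0.898)] = 3.1873
Items = 3.1873 × 22 ≈ 70.12 → 71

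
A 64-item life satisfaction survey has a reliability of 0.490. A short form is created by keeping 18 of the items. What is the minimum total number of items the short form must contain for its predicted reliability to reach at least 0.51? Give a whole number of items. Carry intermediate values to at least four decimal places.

70

First, r for the 18-item form: n = 18/64 = 0.2812, so r_18 = 0.2812·0.490/(1 + (0.2812 − 1)·0.490) = 0.2127
Length factor from the short form to reach 0.51: n' = 0.51(1 − 0.2127) / [0.2127(1 − 0.51)] ≈ 3.8525
Total items = 3.8525 × 18 = 69.34, rounded up to 70.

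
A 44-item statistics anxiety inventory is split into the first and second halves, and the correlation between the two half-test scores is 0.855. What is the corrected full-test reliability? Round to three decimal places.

Apply the Spearman-Brown correction with n = 2:
r_full = 2r_hh / (1 + r_hh) = 2 × 0.855 / (1 + 0.855)
       = 1.7100 / 1.8550 = 0.9218

0.922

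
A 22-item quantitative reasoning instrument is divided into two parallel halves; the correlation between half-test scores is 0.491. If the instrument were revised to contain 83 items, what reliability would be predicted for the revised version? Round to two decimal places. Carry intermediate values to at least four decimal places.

0.88

Full-test reliability from the split-half r: r_full = 2(0.491)/(1 + 0.491) = 0.6586
Then adjust to 83 items: n = 83/22 = 3.7727
r_new = n·r_full / (1 + (n − 1)·r_full) = 2.4847 / 2.8261 ≈ 0.8792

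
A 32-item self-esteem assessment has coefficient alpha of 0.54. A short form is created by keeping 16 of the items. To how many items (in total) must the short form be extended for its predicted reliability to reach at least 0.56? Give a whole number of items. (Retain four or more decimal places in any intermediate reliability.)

Short-form reliability: n = 16/32 = 0.5000; r_16 = n·r/(1+(n−1)r) ≈ 0.3699
Length factor from the short form to reach 0.56: n' = 0.56(1 − 0.3699) / [0.3699(1 − 0.56)] ≈ 2.1680
Items = 2.1680 × 16 ≈ 34.69 → 35

35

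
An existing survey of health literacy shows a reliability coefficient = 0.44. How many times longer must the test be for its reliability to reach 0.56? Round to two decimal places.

1.62

Invert Spearman-Brown to solve for n:
n = r*(1 − r) / [ r (1 − r*) ]
n = 0.56 × (1 − 0.44) / [ 0.44 × (1 − 0.56) ]
  = 0.3136 / 0.1936 = 1.6198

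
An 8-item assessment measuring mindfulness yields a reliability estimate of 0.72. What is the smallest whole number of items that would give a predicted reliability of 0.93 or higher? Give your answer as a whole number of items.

42

Spearman-Brown solved for the length factor n:
n = r_target (1 − r_old) / [ r_old (1 − r_target) ]
n = 0.93(1 − 0.72) / [0.72(1 − 0.93)]
  = 0.2604 / 0.0504 = 5.1667
5.1667 × 8 = 41.33 → 42 items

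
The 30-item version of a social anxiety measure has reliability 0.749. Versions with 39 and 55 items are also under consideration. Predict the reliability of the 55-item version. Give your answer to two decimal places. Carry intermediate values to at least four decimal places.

The 39-item form is not needed; work directly from the 30-item form with n = 55/30 = 1.8333.
r_{55} = n·r / (1 + (n − 1)·r) = 1.3731 / 1.6241 ≈ 0.8455

0.85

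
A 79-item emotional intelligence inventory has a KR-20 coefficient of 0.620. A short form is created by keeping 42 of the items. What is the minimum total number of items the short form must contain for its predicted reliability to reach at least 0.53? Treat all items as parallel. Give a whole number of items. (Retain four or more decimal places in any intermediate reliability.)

55

Short-form reliability: n = 42/79 = 0.5316; r_42 = n·r/(1+(n−1)r) ≈ 0.4645
Length factor from the short form to reach 0.53: n' = 0.53(1 − 0.4645) / [0.4645(1 − 0.53)] ≈ 1.3000
Items = 1.3000 × 42 ≈ 54.60 → 55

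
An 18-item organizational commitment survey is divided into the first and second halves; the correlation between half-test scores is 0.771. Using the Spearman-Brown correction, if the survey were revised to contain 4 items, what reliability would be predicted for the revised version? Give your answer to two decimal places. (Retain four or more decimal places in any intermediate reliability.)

Full-test reliability from the split-half r: r_full = 2(0.771)/(1 + 0.771) = 0.8707
Length factor from 18 to 4 items: n = 4/18 = 0.2222
r_new = n·r_full / (1 + (n − 1)·r_full) = 0.1935 / 0.3228 ≈ 0.5994

0.60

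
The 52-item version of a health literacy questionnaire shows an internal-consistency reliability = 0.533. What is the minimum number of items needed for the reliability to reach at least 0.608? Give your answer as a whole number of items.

Invert Spearman-Brown to solve for n:
n = r*(1 − r) / [ r (1 − r*) ]
n = 0.608(1 − 0.533) / [0.533(1 − 0.608)]
  = 0.283936 / 0.208936 = 1.3590
1.3590 × 52 = 70.67 → 71 items

71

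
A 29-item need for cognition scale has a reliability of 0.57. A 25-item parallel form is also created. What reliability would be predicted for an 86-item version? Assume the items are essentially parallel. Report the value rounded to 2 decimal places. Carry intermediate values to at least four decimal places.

The 25-item form is not needed; work directly from the 29-item form with n = 86/29 = 2.9655.
r_{86} = n·r / (1 + (n − 1)·r) = 1.6903 / 2.1203 ≈ 0.7972

0.80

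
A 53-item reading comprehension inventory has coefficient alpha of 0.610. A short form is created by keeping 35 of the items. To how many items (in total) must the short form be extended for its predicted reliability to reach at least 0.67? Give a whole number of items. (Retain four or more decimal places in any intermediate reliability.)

69

Short-form reliability: n = 35/53 = 0.6604; r_35 = n·r/(1+(n−1)r) ≈ 0.5081
Then solve for n' with r_old = 0.5081, r_target = 0.67: n' = 0.67(1 − 0.5081)/[0.5081(1 − 0.67)] = 1.9656
Items = 1.9656 × 35 ≈ 68.80 → 69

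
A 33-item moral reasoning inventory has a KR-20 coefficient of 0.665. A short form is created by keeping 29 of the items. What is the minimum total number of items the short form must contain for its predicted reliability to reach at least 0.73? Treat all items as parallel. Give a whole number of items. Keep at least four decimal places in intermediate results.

Short-form reliability: n = 29/33 = 0.8788; r_29 = n·r/(1+(n−1)r) ≈ 0.6356
Length factor from the short form to reach 0.73: n' = 0.73(1 − 0.6356) / [0.6356(1 − 0.73)] ≈ 1.5501
Items = 1.5501 × 29 ≈ 44.95 → 45

45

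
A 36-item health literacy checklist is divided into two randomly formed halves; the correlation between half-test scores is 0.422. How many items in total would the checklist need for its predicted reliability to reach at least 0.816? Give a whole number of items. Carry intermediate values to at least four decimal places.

110

Corrected full-test reliability: r_full = 2 × 0.422 / (1 + 0.422) ≈ 0.5935
Solve Spearman-Brown for n: n = 0.816(1 − 0.5935) / [0.5935(1 − 0.816)] = 3.0375
Items = 3.0375 × 36 ≈ 109.35 → 110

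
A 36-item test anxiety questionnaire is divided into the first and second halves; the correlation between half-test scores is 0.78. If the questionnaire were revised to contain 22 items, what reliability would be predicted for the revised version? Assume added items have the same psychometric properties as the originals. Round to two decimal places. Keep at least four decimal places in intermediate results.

First correct the split-half correlation to full-test reliability: r_full = 2 × 0.78 / (1 + 0.78) ≈ 0.8764
Length factor from 36 to 22 items: n = 22/36 = 0.6111
r_new = n·r_full / (1 + (n − 1)·r_full) = 0.5356 / 0.6592 ≈ 0.8125

0.81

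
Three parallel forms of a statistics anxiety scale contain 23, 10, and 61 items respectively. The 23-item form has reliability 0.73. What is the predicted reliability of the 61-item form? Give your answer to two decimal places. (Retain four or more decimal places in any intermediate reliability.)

0.88

The 10-item form is not needed; work directly from the 23-item form with n = 61/23 = 2.6522.
r_{61} = n·r / (1 + (n − 1)·r) = 1.9361 / 2.2061 ≈ 0.8776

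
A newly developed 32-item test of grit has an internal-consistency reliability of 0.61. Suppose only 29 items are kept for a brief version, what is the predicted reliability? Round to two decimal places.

0.59

n = 29/32 = 0.9062
r_new = (0.9062 × 0.61) / (1 + (0.9062 − 1) × 0.61)
     = 0.5528 / 0.9428 = 0.5863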